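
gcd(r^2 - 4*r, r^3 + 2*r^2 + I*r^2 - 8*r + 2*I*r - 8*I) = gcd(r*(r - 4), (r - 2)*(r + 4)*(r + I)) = 1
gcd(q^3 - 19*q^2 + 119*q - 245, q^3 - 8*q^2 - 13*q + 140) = q^2 - 12*q + 35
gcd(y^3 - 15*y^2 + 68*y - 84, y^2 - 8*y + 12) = y^2 - 8*y + 12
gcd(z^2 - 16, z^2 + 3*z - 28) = z - 4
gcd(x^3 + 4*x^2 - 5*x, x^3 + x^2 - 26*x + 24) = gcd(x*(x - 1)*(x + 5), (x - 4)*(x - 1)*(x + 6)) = x - 1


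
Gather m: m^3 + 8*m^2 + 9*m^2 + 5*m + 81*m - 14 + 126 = m^3 + 17*m^2 + 86*m + 112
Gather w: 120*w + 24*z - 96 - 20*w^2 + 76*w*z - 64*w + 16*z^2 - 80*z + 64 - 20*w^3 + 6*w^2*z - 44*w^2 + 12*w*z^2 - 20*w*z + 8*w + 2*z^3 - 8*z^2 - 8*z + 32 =-20*w^3 + w^2*(6*z - 64) + w*(12*z^2 + 56*z + 64) + 2*z^3 + 8*z^2 - 64*z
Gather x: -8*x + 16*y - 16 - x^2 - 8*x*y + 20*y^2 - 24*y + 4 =-x^2 + x*(-8*y - 8) + 20*y^2 - 8*y - 12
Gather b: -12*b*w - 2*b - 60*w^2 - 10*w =b*(-12*w - 2) - 60*w^2 - 10*w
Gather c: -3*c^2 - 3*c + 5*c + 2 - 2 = -3*c^2 + 2*c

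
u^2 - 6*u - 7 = (u - 7)*(u + 1)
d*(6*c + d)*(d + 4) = 6*c*d^2 + 24*c*d + d^3 + 4*d^2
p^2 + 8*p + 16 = (p + 4)^2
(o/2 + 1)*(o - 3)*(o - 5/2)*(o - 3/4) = o^4/2 - 17*o^3/8 - 7*o^2/16 + 141*o/16 - 45/8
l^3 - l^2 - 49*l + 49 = (l - 7)*(l - 1)*(l + 7)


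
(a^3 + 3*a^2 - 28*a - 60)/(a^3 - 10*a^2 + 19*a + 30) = (a^2 + 8*a + 12)/(a^2 - 5*a - 6)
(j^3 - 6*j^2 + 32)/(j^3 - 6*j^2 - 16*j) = (j^2 - 8*j + 16)/(j*(j - 8))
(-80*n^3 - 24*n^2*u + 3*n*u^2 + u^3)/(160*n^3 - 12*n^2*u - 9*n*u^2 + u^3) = (4*n + u)/(-8*n + u)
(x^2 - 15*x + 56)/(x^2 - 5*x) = (x^2 - 15*x + 56)/(x*(x - 5))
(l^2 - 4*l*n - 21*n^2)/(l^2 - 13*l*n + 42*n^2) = (l + 3*n)/(l - 6*n)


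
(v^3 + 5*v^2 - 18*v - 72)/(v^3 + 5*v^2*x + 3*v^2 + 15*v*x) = (v^2 + 2*v - 24)/(v*(v + 5*x))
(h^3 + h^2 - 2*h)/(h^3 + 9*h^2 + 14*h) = (h - 1)/(h + 7)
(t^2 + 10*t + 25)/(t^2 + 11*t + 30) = (t + 5)/(t + 6)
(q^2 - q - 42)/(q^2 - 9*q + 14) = (q + 6)/(q - 2)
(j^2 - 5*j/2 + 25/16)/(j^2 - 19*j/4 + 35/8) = (4*j - 5)/(2*(2*j - 7))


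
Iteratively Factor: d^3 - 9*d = (d + 3)*(d^2 - 3*d) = (d - 3)*(d + 3)*(d)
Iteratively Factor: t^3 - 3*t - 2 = (t + 1)*(t^2 - t - 2) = (t + 1)^2*(t - 2)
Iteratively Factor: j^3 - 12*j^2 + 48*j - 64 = (j - 4)*(j^2 - 8*j + 16) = (j - 4)^2*(j - 4)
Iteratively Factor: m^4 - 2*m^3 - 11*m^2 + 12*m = (m + 3)*(m^3 - 5*m^2 + 4*m) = m*(m + 3)*(m^2 - 5*m + 4) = m*(m - 1)*(m + 3)*(m - 4)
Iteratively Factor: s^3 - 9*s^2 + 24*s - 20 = (s - 2)*(s^2 - 7*s + 10) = (s - 5)*(s - 2)*(s - 2)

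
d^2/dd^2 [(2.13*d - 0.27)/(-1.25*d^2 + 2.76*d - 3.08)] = (-(2.13*d - 0.27)*(2.5*d - 2.76)*(5.0*d - 5.52) + (15.975*d - 12.4326)*(1.25*d^2 - 2.76*d + 3.08))/(1.25*d^2 - 2.76*d + 3.08)^3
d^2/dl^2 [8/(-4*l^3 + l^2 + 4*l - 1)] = 16*((12*l - 1)*(4*l^3 - l^2 - 4*l + 1) - 4*(-6*l^2 + l + 2)^2)/(4*l^3 - l^2 - 4*l + 1)^3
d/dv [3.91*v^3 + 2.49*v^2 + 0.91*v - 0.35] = 11.73*v^2 + 4.98*v + 0.91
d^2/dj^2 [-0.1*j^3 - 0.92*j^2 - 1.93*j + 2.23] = -0.6*j - 1.84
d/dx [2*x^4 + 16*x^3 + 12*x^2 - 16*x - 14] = 8*x^3 + 48*x^2 + 24*x - 16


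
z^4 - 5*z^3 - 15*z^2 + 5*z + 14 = (z - 7)*(z - 1)*(z + 1)*(z + 2)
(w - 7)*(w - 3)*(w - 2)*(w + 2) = w^4 - 10*w^3 + 17*w^2 + 40*w - 84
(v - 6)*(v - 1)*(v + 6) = v^3 - v^2 - 36*v + 36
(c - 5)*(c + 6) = c^2 + c - 30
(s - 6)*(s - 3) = s^2 - 9*s + 18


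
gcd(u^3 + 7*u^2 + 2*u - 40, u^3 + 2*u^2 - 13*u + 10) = u^2 + 3*u - 10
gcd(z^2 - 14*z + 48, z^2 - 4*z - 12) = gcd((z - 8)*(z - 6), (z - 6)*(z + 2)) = z - 6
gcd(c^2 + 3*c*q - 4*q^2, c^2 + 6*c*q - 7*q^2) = -c + q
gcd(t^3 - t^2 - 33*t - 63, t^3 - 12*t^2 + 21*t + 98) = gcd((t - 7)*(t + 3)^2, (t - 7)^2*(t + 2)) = t - 7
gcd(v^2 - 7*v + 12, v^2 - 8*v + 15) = v - 3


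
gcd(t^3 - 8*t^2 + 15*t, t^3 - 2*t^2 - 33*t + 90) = t^2 - 8*t + 15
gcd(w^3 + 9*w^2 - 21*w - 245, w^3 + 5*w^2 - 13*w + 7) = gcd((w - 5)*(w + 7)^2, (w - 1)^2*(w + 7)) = w + 7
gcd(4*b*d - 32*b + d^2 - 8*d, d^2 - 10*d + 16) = d - 8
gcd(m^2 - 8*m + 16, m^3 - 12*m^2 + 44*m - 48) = m - 4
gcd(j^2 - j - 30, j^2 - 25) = j + 5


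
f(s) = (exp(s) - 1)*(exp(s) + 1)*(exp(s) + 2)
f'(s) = (exp(s) - 1)*(exp(s) + 1)*exp(s) + (exp(s) - 1)*(exp(s) + 2)*exp(s) + (exp(s) + 1)*(exp(s) + 2)*exp(s) = (3*exp(2*s) + 4*exp(s) - 1)*exp(s)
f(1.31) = 72.67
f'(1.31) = 203.96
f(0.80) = 16.70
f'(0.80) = 50.66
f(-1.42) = -2.11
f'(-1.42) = 0.03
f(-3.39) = -2.03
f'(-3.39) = -0.03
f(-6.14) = -2.00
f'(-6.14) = -0.00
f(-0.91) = -2.01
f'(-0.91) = 0.44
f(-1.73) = -2.11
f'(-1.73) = -0.03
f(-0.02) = -0.12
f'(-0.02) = 5.69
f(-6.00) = -2.00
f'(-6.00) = 0.00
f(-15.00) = -2.00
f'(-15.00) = 0.00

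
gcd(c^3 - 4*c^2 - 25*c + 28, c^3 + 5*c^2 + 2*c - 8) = c^2 + 3*c - 4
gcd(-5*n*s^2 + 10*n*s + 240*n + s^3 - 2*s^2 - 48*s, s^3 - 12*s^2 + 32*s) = s - 8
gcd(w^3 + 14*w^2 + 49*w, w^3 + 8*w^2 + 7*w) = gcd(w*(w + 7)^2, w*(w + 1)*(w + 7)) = w^2 + 7*w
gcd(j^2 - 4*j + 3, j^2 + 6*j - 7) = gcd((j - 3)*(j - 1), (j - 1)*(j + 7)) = j - 1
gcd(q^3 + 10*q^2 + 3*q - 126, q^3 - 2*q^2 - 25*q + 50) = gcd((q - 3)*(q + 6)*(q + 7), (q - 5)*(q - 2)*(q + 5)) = 1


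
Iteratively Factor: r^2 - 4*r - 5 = (r + 1)*(r - 5)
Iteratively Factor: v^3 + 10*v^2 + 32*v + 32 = (v + 2)*(v^2 + 8*v + 16) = (v + 2)*(v + 4)*(v + 4)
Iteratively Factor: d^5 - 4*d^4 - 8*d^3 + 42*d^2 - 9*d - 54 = (d - 2)*(d^4 - 2*d^3 - 12*d^2 + 18*d + 27) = (d - 3)*(d - 2)*(d^3 + d^2 - 9*d - 9) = (d - 3)*(d - 2)*(d + 3)*(d^2 - 2*d - 3) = (d - 3)^2*(d - 2)*(d + 3)*(d + 1)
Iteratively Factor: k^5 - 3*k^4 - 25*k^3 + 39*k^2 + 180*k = (k + 3)*(k^4 - 6*k^3 - 7*k^2 + 60*k) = (k - 4)*(k + 3)*(k^3 - 2*k^2 - 15*k) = (k - 4)*(k + 3)^2*(k^2 - 5*k) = (k - 5)*(k - 4)*(k + 3)^2*(k)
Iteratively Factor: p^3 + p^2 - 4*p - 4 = (p - 2)*(p^2 + 3*p + 2) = (p - 2)*(p + 1)*(p + 2)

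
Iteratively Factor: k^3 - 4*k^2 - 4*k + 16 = (k - 2)*(k^2 - 2*k - 8) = (k - 4)*(k - 2)*(k + 2)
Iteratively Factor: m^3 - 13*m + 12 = (m + 4)*(m^2 - 4*m + 3) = (m - 1)*(m + 4)*(m - 3)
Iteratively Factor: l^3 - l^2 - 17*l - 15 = (l + 1)*(l^2 - 2*l - 15) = (l - 5)*(l + 1)*(l + 3)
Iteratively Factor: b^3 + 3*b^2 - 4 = (b + 2)*(b^2 + b - 2) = (b + 2)^2*(b - 1)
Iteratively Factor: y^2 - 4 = (y + 2)*(y - 2)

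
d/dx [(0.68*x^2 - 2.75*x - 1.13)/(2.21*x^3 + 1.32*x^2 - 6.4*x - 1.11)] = (-1.5028*x^4 + 12.155*x^3 + 6.7699*x^2 + 1.4736*x - 4.1795)/(4.8841*x^6 + 5.8344*x^5 - 26.5456*x^4 - 21.8022*x^3 + 38.0296*x^2 + 14.208*x + 1.2321)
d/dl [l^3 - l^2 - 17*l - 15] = 3*l^2 - 2*l - 17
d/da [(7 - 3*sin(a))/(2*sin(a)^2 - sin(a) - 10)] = (6*sin(a)^2 - 28*sin(a) + 37)*cos(a)/(sin(a) + cos(2*a) + 9)^2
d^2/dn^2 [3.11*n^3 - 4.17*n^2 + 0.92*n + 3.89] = 18.66*n - 8.34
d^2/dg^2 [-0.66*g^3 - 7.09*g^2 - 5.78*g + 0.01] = -3.96*g - 14.18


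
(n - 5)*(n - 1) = n^2 - 6*n + 5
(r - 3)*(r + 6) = r^2 + 3*r - 18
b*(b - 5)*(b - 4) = b^3 - 9*b^2 + 20*b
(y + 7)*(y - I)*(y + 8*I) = y^3 + 7*y^2 + 7*I*y^2 + 8*y + 49*I*y + 56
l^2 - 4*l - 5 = (l - 5)*(l + 1)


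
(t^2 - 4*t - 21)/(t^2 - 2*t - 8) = (-t^2 + 4*t + 21)/(-t^2 + 2*t + 8)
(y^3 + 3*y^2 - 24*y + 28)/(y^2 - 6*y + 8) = (y^2 + 5*y - 14)/(y - 4)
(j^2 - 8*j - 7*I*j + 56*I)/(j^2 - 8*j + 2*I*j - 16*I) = (j - 7*I)/(j + 2*I)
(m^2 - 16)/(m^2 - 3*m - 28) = (m - 4)/(m - 7)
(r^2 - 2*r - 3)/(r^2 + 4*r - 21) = (r + 1)/(r + 7)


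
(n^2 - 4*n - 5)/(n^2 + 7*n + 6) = (n - 5)/(n + 6)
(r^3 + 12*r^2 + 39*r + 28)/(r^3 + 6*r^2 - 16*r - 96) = (r^2 + 8*r + 7)/(r^2 + 2*r - 24)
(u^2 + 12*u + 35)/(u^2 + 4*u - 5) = (u + 7)/(u - 1)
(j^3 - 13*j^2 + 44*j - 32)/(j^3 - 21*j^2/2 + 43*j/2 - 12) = 2*(j - 4)/(2*j - 3)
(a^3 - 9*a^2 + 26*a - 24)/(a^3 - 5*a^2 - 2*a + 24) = (a - 2)/(a + 2)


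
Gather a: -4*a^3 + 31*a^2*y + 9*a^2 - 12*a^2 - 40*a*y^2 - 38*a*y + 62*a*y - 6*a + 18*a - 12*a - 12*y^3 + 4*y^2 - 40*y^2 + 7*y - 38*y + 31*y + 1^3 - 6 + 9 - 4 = -4*a^3 + a^2*(31*y - 3) + a*(-40*y^2 + 24*y) - 12*y^3 - 36*y^2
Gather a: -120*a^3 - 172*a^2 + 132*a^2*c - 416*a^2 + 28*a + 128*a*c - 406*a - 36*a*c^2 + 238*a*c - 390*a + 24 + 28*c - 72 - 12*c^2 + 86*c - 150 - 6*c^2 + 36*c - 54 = -120*a^3 + a^2*(132*c - 588) + a*(-36*c^2 + 366*c - 768) - 18*c^2 + 150*c - 252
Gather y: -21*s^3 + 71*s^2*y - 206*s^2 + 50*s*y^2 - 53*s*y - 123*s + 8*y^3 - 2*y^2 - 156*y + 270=-21*s^3 - 206*s^2 - 123*s + 8*y^3 + y^2*(50*s - 2) + y*(71*s^2 - 53*s - 156) + 270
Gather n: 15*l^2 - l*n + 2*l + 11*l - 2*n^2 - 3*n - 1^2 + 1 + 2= 15*l^2 + 13*l - 2*n^2 + n*(-l - 3) + 2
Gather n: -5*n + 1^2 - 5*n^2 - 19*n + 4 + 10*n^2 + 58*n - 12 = 5*n^2 + 34*n - 7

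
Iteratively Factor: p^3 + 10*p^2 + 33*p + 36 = (p + 3)*(p^2 + 7*p + 12) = (p + 3)*(p + 4)*(p + 3)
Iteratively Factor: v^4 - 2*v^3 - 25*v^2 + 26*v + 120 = (v + 2)*(v^3 - 4*v^2 - 17*v + 60) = (v + 2)*(v + 4)*(v^2 - 8*v + 15) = (v - 5)*(v + 2)*(v + 4)*(v - 3)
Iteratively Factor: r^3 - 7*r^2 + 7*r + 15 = (r + 1)*(r^2 - 8*r + 15) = (r - 3)*(r + 1)*(r - 5)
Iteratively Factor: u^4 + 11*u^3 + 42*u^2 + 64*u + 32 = (u + 1)*(u^3 + 10*u^2 + 32*u + 32) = (u + 1)*(u + 4)*(u^2 + 6*u + 8) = (u + 1)*(u + 4)^2*(u + 2)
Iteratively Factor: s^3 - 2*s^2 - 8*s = (s)*(s^2 - 2*s - 8) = s*(s + 2)*(s - 4)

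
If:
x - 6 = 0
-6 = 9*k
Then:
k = -2/3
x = 6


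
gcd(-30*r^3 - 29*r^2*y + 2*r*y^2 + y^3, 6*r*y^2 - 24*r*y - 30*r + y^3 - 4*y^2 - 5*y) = 6*r + y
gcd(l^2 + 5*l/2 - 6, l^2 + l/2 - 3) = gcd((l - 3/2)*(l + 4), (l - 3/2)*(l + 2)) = l - 3/2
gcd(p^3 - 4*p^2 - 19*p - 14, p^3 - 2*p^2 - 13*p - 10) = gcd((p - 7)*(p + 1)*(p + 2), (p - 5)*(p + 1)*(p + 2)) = p^2 + 3*p + 2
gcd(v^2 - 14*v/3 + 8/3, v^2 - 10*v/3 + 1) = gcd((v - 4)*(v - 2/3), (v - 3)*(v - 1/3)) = 1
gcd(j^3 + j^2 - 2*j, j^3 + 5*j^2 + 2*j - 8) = j^2 + j - 2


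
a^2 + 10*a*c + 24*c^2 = (a + 4*c)*(a + 6*c)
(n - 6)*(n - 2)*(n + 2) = n^3 - 6*n^2 - 4*n + 24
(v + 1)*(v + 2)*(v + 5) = v^3 + 8*v^2 + 17*v + 10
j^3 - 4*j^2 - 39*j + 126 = (j - 7)*(j - 3)*(j + 6)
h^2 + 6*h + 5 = (h + 1)*(h + 5)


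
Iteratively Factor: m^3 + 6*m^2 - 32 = (m + 4)*(m^2 + 2*m - 8) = (m + 4)^2*(m - 2)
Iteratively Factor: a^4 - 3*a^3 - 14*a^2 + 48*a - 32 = (a - 1)*(a^3 - 2*a^2 - 16*a + 32) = (a - 4)*(a - 1)*(a^2 + 2*a - 8) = (a - 4)*(a - 2)*(a - 1)*(a + 4)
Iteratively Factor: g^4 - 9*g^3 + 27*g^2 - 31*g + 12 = (g - 3)*(g^3 - 6*g^2 + 9*g - 4) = (g - 3)*(g - 1)*(g^2 - 5*g + 4) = (g - 3)*(g - 1)^2*(g - 4)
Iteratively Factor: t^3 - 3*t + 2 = (t + 2)*(t^2 - 2*t + 1) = (t - 1)*(t + 2)*(t - 1)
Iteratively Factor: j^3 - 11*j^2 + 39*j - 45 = (j - 3)*(j^2 - 8*j + 15) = (j - 3)^2*(j - 5)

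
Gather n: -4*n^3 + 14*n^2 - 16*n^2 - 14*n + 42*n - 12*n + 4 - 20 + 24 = -4*n^3 - 2*n^2 + 16*n + 8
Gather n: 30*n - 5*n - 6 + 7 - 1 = 25*n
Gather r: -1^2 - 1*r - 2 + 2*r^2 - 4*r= 2*r^2 - 5*r - 3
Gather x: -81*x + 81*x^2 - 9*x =81*x^2 - 90*x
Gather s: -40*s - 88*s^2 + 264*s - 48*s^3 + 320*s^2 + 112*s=-48*s^3 + 232*s^2 + 336*s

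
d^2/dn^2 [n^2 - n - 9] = 2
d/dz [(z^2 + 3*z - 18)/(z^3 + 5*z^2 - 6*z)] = (-z^2 + 6*z - 3)/(z^2*(z^2 - 2*z + 1))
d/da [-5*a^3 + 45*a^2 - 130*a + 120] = -15*a^2 + 90*a - 130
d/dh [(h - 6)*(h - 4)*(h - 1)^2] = 4*h^3 - 36*h^2 + 90*h - 58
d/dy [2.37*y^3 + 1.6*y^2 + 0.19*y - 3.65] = 7.11*y^2 + 3.2*y + 0.19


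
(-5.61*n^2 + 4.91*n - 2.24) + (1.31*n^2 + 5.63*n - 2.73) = -4.3*n^2 + 10.54*n - 4.97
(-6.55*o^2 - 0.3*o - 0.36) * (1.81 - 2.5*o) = 16.375*o^3 - 11.1055*o^2 + 0.357*o - 0.6516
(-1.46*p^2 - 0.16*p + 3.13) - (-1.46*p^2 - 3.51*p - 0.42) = 3.35*p + 3.55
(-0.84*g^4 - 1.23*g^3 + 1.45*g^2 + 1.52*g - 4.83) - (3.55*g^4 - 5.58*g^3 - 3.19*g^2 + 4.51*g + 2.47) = -4.39*g^4 + 4.35*g^3 + 4.64*g^2 - 2.99*g - 7.3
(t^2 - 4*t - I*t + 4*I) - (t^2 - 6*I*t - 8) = -4*t + 5*I*t + 8 + 4*I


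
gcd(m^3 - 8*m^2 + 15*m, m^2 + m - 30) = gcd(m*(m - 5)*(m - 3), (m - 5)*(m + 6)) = m - 5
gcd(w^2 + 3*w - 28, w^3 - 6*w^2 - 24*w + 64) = 1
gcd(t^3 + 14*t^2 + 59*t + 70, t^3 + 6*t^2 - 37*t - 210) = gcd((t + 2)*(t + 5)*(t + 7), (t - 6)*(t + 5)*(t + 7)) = t^2 + 12*t + 35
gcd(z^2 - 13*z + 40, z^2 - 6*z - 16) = z - 8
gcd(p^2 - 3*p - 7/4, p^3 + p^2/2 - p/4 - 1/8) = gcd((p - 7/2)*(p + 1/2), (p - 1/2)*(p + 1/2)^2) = p + 1/2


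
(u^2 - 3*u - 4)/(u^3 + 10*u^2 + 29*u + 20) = (u - 4)/(u^2 + 9*u + 20)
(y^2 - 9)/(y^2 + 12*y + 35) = (y^2 - 9)/(y^2 + 12*y + 35)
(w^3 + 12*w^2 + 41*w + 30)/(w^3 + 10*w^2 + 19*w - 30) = (w + 1)/(w - 1)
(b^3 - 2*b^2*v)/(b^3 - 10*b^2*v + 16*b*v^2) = b/(b - 8*v)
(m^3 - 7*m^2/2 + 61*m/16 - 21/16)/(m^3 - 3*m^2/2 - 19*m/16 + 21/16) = (m - 1)/(m + 1)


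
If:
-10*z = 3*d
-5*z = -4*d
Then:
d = 0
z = 0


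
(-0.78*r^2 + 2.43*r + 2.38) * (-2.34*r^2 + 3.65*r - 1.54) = 1.8252*r^4 - 8.5332*r^3 + 4.5015*r^2 + 4.9448*r - 3.6652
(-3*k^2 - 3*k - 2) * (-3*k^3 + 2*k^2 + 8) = 9*k^5 + 3*k^4 - 28*k^2 - 24*k - 16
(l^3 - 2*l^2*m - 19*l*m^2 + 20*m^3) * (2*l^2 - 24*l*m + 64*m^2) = 2*l^5 - 28*l^4*m + 74*l^3*m^2 + 368*l^2*m^3 - 1696*l*m^4 + 1280*m^5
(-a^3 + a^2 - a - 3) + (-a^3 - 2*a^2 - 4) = -2*a^3 - a^2 - a - 7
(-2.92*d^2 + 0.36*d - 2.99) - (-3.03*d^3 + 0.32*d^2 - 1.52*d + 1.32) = 3.03*d^3 - 3.24*d^2 + 1.88*d - 4.31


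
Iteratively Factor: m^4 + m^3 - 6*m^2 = (m + 3)*(m^3 - 2*m^2) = m*(m + 3)*(m^2 - 2*m) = m*(m - 2)*(m + 3)*(m)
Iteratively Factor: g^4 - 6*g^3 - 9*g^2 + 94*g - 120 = (g - 2)*(g^3 - 4*g^2 - 17*g + 60) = (g - 5)*(g - 2)*(g^2 + g - 12) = (g - 5)*(g - 2)*(g + 4)*(g - 3)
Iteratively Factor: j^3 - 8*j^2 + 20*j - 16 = (j - 2)*(j^2 - 6*j + 8) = (j - 4)*(j - 2)*(j - 2)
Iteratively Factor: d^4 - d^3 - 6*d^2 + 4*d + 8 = (d - 2)*(d^3 + d^2 - 4*d - 4) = (d - 2)^2*(d^2 + 3*d + 2) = (d - 2)^2*(d + 1)*(d + 2)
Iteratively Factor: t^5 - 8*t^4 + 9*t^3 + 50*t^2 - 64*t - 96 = (t - 4)*(t^4 - 4*t^3 - 7*t^2 + 22*t + 24) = (t - 4)*(t - 3)*(t^3 - t^2 - 10*t - 8) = (t - 4)*(t - 3)*(t + 2)*(t^2 - 3*t - 4) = (t - 4)*(t - 3)*(t + 1)*(t + 2)*(t - 4)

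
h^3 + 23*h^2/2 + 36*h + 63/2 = (h + 3/2)*(h + 3)*(h + 7)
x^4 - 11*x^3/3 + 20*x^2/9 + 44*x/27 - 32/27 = (x - 8/3)*(x - 1)*(x - 2/3)*(x + 2/3)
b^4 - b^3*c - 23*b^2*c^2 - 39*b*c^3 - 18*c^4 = (b - 6*c)*(b + c)^2*(b + 3*c)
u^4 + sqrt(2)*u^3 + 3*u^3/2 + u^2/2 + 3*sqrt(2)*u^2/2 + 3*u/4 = u*(u + 3/2)*(u + sqrt(2)/2)^2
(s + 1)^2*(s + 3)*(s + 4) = s^4 + 9*s^3 + 27*s^2 + 31*s + 12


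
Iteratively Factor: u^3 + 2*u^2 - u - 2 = (u + 2)*(u^2 - 1) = (u + 1)*(u + 2)*(u - 1)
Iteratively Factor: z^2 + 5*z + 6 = (z + 3)*(z + 2)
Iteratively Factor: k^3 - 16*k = (k + 4)*(k^2 - 4*k) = k*(k + 4)*(k - 4)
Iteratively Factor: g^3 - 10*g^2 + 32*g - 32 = (g - 4)*(g^2 - 6*g + 8) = (g - 4)^2*(g - 2)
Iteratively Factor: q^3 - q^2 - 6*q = (q - 3)*(q^2 + 2*q) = (q - 3)*(q + 2)*(q)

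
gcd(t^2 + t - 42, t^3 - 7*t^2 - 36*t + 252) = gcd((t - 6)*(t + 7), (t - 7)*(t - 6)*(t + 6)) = t - 6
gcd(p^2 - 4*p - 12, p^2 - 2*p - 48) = 1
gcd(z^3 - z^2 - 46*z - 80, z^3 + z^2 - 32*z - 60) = z^2 + 7*z + 10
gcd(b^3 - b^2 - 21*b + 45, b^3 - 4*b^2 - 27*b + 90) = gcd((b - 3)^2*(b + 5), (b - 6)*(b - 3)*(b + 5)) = b^2 + 2*b - 15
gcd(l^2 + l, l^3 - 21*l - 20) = l + 1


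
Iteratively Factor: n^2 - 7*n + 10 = (n - 2)*(n - 5)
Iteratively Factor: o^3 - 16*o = (o + 4)*(o^2 - 4*o) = o*(o + 4)*(o - 4)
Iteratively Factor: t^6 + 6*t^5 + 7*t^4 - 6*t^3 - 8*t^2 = (t)*(t^5 + 6*t^4 + 7*t^3 - 6*t^2 - 8*t) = t*(t + 2)*(t^4 + 4*t^3 - t^2 - 4*t) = t^2*(t + 2)*(t^3 + 4*t^2 - t - 4) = t^2*(t - 1)*(t + 2)*(t^2 + 5*t + 4) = t^2*(t - 1)*(t + 2)*(t + 4)*(t + 1)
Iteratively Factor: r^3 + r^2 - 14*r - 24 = (r + 3)*(r^2 - 2*r - 8) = (r + 2)*(r + 3)*(r - 4)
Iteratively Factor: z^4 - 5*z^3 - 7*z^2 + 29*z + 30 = (z - 3)*(z^3 - 2*z^2 - 13*z - 10) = (z - 3)*(z + 2)*(z^2 - 4*z - 5) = (z - 3)*(z + 1)*(z + 2)*(z - 5)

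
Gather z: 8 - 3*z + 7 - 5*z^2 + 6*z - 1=-5*z^2 + 3*z + 14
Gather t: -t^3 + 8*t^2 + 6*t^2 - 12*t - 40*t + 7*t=-t^3 + 14*t^2 - 45*t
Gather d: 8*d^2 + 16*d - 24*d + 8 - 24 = 8*d^2 - 8*d - 16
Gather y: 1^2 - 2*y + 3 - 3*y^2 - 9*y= -3*y^2 - 11*y + 4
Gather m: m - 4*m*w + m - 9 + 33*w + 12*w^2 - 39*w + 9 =m*(2 - 4*w) + 12*w^2 - 6*w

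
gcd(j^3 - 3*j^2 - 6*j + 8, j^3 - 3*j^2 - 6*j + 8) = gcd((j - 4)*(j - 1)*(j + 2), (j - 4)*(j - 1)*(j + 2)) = j^3 - 3*j^2 - 6*j + 8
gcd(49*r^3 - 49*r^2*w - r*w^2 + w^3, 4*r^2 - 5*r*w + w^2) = r - w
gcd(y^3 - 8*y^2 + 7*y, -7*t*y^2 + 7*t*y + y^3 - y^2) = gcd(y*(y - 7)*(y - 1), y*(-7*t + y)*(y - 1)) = y^2 - y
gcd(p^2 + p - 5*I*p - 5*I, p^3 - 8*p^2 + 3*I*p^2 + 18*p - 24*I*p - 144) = 1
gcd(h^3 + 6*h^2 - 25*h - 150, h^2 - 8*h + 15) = h - 5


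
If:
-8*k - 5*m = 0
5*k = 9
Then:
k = 9/5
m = -72/25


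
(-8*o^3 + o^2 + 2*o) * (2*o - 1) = -16*o^4 + 10*o^3 + 3*o^2 - 2*o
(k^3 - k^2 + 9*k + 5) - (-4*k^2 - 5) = k^3 + 3*k^2 + 9*k + 10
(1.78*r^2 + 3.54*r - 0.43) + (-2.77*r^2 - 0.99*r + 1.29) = -0.99*r^2 + 2.55*r + 0.86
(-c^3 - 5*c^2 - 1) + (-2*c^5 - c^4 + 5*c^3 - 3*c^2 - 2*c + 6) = -2*c^5 - c^4 + 4*c^3 - 8*c^2 - 2*c + 5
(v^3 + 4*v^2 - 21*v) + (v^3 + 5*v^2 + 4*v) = 2*v^3 + 9*v^2 - 17*v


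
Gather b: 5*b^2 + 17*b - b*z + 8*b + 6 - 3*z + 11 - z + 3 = 5*b^2 + b*(25 - z) - 4*z + 20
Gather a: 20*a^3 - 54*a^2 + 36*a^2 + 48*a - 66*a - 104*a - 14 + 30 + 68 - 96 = 20*a^3 - 18*a^2 - 122*a - 12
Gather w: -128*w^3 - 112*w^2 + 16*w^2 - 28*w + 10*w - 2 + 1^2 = -128*w^3 - 96*w^2 - 18*w - 1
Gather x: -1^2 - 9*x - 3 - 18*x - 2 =-27*x - 6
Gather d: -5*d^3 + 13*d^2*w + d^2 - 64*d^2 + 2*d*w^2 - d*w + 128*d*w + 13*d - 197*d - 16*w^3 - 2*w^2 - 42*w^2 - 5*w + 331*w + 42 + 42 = -5*d^3 + d^2*(13*w - 63) + d*(2*w^2 + 127*w - 184) - 16*w^3 - 44*w^2 + 326*w + 84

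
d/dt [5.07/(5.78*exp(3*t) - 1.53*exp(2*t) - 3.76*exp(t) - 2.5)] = (-87.9138*exp(2*t) + 15.5142*exp(t) + 19.0632)*exp(t)/(-5.78*exp(3*t) + 1.53*exp(2*t) + 3.76*exp(t) + 2.5)^2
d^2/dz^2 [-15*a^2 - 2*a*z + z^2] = 2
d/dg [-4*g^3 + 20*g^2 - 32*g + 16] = -12*g^2 + 40*g - 32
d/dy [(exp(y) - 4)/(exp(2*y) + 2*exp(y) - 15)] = (-2*(exp(y) - 4)*(exp(y) + 1) + exp(2*y) + 2*exp(y) - 15)*exp(y)/(exp(2*y) + 2*exp(y) - 15)^2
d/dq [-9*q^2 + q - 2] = 1 - 18*q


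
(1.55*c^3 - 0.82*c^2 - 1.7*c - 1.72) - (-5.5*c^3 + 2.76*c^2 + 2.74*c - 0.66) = 7.05*c^3 - 3.58*c^2 - 4.44*c - 1.06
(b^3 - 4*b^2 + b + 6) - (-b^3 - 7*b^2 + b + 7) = 2*b^3 + 3*b^2 - 1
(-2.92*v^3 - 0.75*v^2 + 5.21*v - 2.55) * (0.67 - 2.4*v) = 7.008*v^4 - 0.1564*v^3 - 13.0065*v^2 + 9.6107*v - 1.7085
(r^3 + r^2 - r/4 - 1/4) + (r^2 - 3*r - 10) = r^3 + 2*r^2 - 13*r/4 - 41/4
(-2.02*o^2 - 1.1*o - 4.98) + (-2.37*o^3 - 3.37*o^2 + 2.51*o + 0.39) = -2.37*o^3 - 5.39*o^2 + 1.41*o - 4.59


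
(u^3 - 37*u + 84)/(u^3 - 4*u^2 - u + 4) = (u^2 + 4*u - 21)/(u^2 - 1)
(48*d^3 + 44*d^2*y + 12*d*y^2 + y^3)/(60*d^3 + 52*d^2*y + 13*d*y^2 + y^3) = (4*d + y)/(5*d + y)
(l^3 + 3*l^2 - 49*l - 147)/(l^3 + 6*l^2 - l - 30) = (l^2 - 49)/(l^2 + 3*l - 10)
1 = 1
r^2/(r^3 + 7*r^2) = 1/(r + 7)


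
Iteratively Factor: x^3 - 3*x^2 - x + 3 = (x - 3)*(x^2 - 1) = (x - 3)*(x + 1)*(x - 1)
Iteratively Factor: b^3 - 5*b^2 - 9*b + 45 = (b + 3)*(b^2 - 8*b + 15) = (b - 5)*(b + 3)*(b - 3)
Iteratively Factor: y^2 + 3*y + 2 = (y + 2)*(y + 1)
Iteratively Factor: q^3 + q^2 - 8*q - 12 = (q + 2)*(q^2 - q - 6) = (q - 3)*(q + 2)*(q + 2)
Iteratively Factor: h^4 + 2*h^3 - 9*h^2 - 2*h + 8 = (h - 1)*(h^3 + 3*h^2 - 6*h - 8) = (h - 2)*(h - 1)*(h^2 + 5*h + 4) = (h - 2)*(h - 1)*(h + 1)*(h + 4)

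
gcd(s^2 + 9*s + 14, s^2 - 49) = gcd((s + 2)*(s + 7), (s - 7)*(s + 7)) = s + 7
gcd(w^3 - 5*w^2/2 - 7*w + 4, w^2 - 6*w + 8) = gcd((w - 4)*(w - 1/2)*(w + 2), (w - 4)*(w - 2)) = w - 4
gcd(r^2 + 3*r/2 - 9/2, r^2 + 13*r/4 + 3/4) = r + 3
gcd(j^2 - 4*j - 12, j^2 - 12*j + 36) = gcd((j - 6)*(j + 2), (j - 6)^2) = j - 6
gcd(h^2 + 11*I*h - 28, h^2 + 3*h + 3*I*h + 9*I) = 1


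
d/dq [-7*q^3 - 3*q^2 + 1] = 3*q*(-7*q - 2)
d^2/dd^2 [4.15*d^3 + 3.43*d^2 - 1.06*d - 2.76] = 24.9*d + 6.86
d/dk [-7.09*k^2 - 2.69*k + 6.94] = -14.18*k - 2.69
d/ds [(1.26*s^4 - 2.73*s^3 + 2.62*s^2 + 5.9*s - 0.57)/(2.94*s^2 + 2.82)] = (7.4088*s^5 - 8.0262*s^4 + 14.2128*s^3 - 40.4418*s^2 + 18.1284*s + 16.638)/(8.6436*s^4 + 16.5816*s^2 + 7.9524)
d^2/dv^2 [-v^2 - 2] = -2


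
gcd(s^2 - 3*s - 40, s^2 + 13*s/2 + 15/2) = s + 5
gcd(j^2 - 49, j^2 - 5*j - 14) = j - 7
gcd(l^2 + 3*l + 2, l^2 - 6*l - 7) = l + 1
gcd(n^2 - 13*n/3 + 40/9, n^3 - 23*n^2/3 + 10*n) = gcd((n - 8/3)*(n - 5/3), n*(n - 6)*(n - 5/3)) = n - 5/3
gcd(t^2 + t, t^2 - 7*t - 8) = t + 1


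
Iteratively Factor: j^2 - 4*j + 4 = (j - 2)*(j - 2)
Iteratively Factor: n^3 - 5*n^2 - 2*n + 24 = (n - 3)*(n^2 - 2*n - 8) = (n - 3)*(n + 2)*(n - 4)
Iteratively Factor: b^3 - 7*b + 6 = (b - 1)*(b^2 + b - 6) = (b - 2)*(b - 1)*(b + 3)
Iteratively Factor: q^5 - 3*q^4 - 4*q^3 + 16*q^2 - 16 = (q - 2)*(q^4 - q^3 - 6*q^2 + 4*q + 8) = (q - 2)*(q + 2)*(q^3 - 3*q^2 + 4) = (q - 2)*(q + 1)*(q + 2)*(q^2 - 4*q + 4) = (q - 2)^2*(q + 1)*(q + 2)*(q - 2)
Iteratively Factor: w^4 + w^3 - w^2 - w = (w)*(w^3 + w^2 - w - 1) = w*(w - 1)*(w^2 + 2*w + 1) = w*(w - 1)*(w + 1)*(w + 1)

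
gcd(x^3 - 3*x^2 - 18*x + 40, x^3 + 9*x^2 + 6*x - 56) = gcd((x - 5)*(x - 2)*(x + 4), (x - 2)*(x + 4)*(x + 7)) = x^2 + 2*x - 8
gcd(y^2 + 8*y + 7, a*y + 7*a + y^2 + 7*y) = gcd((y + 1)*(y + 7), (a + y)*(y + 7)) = y + 7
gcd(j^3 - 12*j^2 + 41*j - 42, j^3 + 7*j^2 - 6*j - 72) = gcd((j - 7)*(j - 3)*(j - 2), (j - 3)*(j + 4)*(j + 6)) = j - 3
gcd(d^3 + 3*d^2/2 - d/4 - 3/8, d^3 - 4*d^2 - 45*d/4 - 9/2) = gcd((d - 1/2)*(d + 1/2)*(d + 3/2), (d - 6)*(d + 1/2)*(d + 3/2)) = d^2 + 2*d + 3/4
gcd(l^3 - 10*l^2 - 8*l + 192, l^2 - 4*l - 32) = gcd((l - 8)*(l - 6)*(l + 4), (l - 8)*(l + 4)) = l^2 - 4*l - 32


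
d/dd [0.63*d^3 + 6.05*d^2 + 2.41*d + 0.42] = 1.89*d^2 + 12.1*d + 2.41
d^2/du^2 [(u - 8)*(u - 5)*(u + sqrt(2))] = 6*u - 26 + 2*sqrt(2)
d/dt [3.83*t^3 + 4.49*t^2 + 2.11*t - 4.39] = 11.49*t^2 + 8.98*t + 2.11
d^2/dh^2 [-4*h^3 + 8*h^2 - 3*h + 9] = 16 - 24*h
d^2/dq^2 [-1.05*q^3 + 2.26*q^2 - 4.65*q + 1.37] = 4.52 - 6.3*q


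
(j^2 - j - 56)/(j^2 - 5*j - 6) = (-j^2 + j + 56)/(-j^2 + 5*j + 6)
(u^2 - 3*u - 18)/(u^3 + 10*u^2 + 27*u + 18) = (u - 6)/(u^2 + 7*u + 6)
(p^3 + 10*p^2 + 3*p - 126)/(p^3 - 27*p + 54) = (p + 7)/(p - 3)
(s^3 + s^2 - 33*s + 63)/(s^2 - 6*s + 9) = s + 7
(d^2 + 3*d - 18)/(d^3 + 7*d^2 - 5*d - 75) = (d + 6)/(d^2 + 10*d + 25)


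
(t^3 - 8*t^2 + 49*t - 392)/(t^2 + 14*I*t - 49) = (t^2 - t*(8 + 7*I) + 56*I)/(t + 7*I)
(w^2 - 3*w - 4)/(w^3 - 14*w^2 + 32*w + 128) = (w^2 - 3*w - 4)/(w^3 - 14*w^2 + 32*w + 128)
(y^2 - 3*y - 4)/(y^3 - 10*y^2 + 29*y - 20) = (y + 1)/(y^2 - 6*y + 5)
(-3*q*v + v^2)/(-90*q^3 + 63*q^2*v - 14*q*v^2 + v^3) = v/(30*q^2 - 11*q*v + v^2)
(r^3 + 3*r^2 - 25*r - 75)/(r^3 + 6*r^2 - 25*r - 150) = (r + 3)/(r + 6)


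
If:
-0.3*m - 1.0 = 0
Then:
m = -3.33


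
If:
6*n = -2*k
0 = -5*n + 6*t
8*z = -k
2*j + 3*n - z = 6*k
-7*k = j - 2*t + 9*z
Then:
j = 0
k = 0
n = 0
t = 0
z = 0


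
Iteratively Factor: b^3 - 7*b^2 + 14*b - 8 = (b - 1)*(b^2 - 6*b + 8) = (b - 4)*(b - 1)*(b - 2)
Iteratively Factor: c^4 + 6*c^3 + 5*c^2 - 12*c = (c + 3)*(c^3 + 3*c^2 - 4*c) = (c - 1)*(c + 3)*(c^2 + 4*c) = c*(c - 1)*(c + 3)*(c + 4)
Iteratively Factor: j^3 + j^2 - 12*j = (j - 3)*(j^2 + 4*j) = j*(j - 3)*(j + 4)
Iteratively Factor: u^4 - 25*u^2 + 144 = (u - 3)*(u^3 + 3*u^2 - 16*u - 48) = (u - 3)*(u + 3)*(u^2 - 16) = (u - 4)*(u - 3)*(u + 3)*(u + 4)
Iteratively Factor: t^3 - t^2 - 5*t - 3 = (t + 1)*(t^2 - 2*t - 3) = (t + 1)^2*(t - 3)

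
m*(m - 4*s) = m^2 - 4*m*s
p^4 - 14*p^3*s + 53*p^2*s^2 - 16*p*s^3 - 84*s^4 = (p - 7*s)*(p - 6*s)*(p - 2*s)*(p + s)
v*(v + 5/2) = v^2 + 5*v/2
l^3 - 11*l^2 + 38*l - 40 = (l - 5)*(l - 4)*(l - 2)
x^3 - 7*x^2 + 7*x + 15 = (x - 5)*(x - 3)*(x + 1)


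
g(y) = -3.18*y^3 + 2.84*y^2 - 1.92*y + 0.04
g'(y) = -9.54*y^2 + 5.68*y - 1.92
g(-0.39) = 1.41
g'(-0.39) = -5.59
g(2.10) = -20.92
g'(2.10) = -32.06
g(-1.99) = 40.17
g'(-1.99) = -51.00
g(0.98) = -2.11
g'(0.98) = -5.52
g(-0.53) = 2.33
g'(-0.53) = -7.61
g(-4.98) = 472.78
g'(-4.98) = -266.80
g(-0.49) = 2.04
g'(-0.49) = -6.99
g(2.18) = -23.59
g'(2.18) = -34.88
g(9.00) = -2105.42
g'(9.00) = -723.54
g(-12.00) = 5927.08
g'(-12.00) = -1443.84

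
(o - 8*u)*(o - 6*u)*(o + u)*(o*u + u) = o^4*u - 13*o^3*u^2 + o^3*u + 34*o^2*u^3 - 13*o^2*u^2 + 48*o*u^4 + 34*o*u^3 + 48*u^4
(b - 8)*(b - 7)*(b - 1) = b^3 - 16*b^2 + 71*b - 56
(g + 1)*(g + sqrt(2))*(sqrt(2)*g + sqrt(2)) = sqrt(2)*g^3 + 2*g^2 + 2*sqrt(2)*g^2 + sqrt(2)*g + 4*g + 2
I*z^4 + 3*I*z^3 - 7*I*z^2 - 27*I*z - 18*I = (z - 3)*(z + 2)*(z + 3)*(I*z + I)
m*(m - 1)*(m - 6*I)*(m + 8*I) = m^4 - m^3 + 2*I*m^3 + 48*m^2 - 2*I*m^2 - 48*m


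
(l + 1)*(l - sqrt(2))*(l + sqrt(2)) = l^3 + l^2 - 2*l - 2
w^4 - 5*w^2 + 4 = (w - 2)*(w - 1)*(w + 1)*(w + 2)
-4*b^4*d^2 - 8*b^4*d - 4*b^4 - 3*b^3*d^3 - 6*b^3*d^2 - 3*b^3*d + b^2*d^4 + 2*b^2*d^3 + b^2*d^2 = (-4*b + d)*(b + d)*(b*d + b)^2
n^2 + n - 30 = (n - 5)*(n + 6)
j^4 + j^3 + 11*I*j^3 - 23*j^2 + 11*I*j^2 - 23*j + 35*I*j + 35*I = (j + 1)*(j - I)*(j + 5*I)*(j + 7*I)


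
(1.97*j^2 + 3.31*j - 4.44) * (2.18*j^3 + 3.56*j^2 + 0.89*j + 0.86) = 4.2946*j^5 + 14.229*j^4 + 3.8577*j^3 - 11.1663*j^2 - 1.105*j - 3.8184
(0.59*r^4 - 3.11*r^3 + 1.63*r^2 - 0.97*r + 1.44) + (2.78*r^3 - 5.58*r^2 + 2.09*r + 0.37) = 0.59*r^4 - 0.33*r^3 - 3.95*r^2 + 1.12*r + 1.81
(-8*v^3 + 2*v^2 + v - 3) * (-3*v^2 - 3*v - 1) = 24*v^5 + 18*v^4 - v^3 + 4*v^2 + 8*v + 3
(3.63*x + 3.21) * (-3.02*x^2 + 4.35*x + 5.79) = -10.9626*x^3 + 6.0963*x^2 + 34.9812*x + 18.5859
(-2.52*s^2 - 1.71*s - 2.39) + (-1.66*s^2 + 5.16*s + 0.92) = -4.18*s^2 + 3.45*s - 1.47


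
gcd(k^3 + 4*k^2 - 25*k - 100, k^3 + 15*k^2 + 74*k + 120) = k^2 + 9*k + 20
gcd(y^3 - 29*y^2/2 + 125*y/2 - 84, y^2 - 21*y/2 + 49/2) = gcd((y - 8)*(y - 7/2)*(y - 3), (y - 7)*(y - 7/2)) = y - 7/2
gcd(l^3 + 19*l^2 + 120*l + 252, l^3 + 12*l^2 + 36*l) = l^2 + 12*l + 36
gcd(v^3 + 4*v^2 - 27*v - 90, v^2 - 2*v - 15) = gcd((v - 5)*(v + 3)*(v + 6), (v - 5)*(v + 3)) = v^2 - 2*v - 15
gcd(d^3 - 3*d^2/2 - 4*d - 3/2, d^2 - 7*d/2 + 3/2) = d - 3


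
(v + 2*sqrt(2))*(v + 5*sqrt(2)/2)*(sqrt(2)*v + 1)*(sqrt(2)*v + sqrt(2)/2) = 2*v^4 + v^3 + 10*sqrt(2)*v^3 + 5*sqrt(2)*v^2 + 29*v^2 + 10*sqrt(2)*v + 29*v/2 + 5*sqrt(2)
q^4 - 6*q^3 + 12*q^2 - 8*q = q*(q - 2)^3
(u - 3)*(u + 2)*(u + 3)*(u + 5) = u^4 + 7*u^3 + u^2 - 63*u - 90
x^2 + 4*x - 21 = (x - 3)*(x + 7)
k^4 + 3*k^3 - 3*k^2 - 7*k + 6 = (k - 1)^2*(k + 2)*(k + 3)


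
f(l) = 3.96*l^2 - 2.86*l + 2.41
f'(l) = 7.92*l - 2.86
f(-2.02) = 24.35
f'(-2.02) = -18.86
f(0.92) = 3.13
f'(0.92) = 4.43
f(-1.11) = 10.46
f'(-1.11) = -11.65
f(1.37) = 5.92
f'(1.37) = 7.99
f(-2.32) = 30.36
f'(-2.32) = -21.23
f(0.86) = 2.88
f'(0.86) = 3.95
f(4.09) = 56.96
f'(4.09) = 29.53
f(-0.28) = 3.52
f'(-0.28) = -5.08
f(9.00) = 297.43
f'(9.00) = 68.42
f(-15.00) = 936.31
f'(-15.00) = -121.66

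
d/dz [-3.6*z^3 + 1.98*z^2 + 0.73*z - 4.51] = -10.8*z^2 + 3.96*z + 0.73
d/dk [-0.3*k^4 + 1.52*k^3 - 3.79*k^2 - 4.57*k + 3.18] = -1.2*k^3 + 4.56*k^2 - 7.58*k - 4.57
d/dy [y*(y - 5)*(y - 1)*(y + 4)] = 4*y^3 - 6*y^2 - 38*y + 20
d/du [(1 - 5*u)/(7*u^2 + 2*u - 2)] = (35*u^2 - 14*u + 8)/(49*u^4 + 28*u^3 - 24*u^2 - 8*u + 4)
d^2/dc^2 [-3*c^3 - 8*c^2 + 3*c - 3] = -18*c - 16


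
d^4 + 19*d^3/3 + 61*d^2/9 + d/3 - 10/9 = (d - 1/3)*(d + 2/3)*(d + 1)*(d + 5)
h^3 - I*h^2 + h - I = (h - I)^2*(h + I)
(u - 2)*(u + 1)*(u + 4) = u^3 + 3*u^2 - 6*u - 8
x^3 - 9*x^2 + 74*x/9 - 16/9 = (x - 8)*(x - 2/3)*(x - 1/3)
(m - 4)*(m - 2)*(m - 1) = m^3 - 7*m^2 + 14*m - 8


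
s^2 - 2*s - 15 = (s - 5)*(s + 3)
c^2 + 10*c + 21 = (c + 3)*(c + 7)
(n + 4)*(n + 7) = n^2 + 11*n + 28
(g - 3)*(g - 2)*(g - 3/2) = g^3 - 13*g^2/2 + 27*g/2 - 9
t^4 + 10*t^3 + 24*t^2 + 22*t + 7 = (t + 1)^3*(t + 7)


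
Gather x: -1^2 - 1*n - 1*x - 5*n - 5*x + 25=-6*n - 6*x + 24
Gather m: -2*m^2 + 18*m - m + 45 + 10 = -2*m^2 + 17*m + 55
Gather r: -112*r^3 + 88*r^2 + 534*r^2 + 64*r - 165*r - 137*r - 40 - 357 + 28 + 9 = -112*r^3 + 622*r^2 - 238*r - 360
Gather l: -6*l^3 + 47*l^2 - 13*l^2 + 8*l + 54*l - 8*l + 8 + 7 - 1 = -6*l^3 + 34*l^2 + 54*l + 14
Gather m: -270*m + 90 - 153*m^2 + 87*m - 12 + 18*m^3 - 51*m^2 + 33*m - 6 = 18*m^3 - 204*m^2 - 150*m + 72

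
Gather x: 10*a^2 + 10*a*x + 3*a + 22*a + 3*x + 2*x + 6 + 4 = 10*a^2 + 25*a + x*(10*a + 5) + 10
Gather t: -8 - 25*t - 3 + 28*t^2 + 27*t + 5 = 28*t^2 + 2*t - 6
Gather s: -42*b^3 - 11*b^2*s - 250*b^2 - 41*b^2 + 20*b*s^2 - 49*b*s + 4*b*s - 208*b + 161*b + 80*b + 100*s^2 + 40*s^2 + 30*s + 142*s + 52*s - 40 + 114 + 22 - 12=-42*b^3 - 291*b^2 + 33*b + s^2*(20*b + 140) + s*(-11*b^2 - 45*b + 224) + 84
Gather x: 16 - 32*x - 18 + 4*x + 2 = -28*x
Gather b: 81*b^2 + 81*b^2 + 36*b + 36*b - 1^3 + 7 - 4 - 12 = 162*b^2 + 72*b - 10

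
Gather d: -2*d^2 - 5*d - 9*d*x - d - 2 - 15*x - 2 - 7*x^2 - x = -2*d^2 + d*(-9*x - 6) - 7*x^2 - 16*x - 4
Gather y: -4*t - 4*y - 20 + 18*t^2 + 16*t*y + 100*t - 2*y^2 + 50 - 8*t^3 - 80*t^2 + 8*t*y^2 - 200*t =-8*t^3 - 62*t^2 - 104*t + y^2*(8*t - 2) + y*(16*t - 4) + 30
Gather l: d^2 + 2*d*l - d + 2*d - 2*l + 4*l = d^2 + d + l*(2*d + 2)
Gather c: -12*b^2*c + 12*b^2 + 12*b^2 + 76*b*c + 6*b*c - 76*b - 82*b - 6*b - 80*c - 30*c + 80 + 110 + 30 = 24*b^2 - 164*b + c*(-12*b^2 + 82*b - 110) + 220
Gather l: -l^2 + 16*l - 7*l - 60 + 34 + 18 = -l^2 + 9*l - 8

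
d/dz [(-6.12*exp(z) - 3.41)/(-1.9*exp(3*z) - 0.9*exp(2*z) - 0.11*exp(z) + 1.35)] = (-(6.12*exp(z) + 3.41)*(5.7*exp(2*z) + 1.8*exp(z) + 0.11) + 11.628*exp(3*z) + 5.508*exp(2*z) + 0.6732*exp(z) - 8.262)*exp(z)/(1.9*exp(3*z) + 0.9*exp(2*z) + 0.11*exp(z) - 1.35)^2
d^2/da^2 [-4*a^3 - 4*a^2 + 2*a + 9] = -24*a - 8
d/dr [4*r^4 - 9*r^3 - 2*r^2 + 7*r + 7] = 16*r^3 - 27*r^2 - 4*r + 7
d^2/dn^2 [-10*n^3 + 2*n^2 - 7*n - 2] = 4 - 60*n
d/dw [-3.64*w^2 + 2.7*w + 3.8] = 2.7 - 7.28*w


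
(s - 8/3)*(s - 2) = s^2 - 14*s/3 + 16/3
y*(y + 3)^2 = y^3 + 6*y^2 + 9*y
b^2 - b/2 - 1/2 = (b - 1)*(b + 1/2)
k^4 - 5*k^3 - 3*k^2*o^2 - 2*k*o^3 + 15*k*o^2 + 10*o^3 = (k - 5)*(k - 2*o)*(k + o)^2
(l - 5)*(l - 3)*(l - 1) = l^3 - 9*l^2 + 23*l - 15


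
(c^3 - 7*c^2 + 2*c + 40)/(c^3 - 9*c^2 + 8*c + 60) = (c - 4)/(c - 6)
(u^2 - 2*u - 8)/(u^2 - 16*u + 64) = (u^2 - 2*u - 8)/(u^2 - 16*u + 64)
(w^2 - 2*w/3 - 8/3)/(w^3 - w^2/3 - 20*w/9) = 3*(w - 2)/(w*(3*w - 5))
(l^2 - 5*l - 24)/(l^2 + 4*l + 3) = (l - 8)/(l + 1)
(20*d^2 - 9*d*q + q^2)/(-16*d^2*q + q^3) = (-5*d + q)/(q*(4*d + q))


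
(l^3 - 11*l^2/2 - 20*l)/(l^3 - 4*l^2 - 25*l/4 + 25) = 2*l*(l - 8)/(2*l^2 - 13*l + 20)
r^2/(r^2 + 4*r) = r/(r + 4)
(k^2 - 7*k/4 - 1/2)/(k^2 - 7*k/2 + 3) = (4*k + 1)/(2*(2*k - 3))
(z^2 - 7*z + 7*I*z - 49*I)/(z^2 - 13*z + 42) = (z + 7*I)/(z - 6)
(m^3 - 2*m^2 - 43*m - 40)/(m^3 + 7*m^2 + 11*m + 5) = (m - 8)/(m + 1)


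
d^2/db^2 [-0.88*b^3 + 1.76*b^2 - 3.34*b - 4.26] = 3.52 - 5.28*b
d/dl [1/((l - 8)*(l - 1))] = (9 - 2*l)/(l^4 - 18*l^3 + 97*l^2 - 144*l + 64)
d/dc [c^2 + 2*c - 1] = 2*c + 2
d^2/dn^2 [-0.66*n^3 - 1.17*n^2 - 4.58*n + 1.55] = -3.96*n - 2.34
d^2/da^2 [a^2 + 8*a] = 2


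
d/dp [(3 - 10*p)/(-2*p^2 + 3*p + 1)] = (-20*p^2 + 12*p - 19)/(4*p^4 - 12*p^3 + 5*p^2 + 6*p + 1)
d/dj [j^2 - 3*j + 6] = 2*j - 3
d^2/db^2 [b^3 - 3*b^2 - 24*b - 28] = 6*b - 6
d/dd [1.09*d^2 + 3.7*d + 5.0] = 2.18*d + 3.7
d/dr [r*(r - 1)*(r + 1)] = 3*r^2 - 1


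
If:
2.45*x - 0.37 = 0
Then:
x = 0.15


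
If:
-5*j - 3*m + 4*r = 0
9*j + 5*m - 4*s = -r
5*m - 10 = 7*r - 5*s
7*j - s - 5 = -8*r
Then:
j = -175/1306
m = 1985/1306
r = 635/653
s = 2405/1306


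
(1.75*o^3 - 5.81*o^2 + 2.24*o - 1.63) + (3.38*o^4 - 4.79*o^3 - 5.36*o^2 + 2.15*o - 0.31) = 3.38*o^4 - 3.04*o^3 - 11.17*o^2 + 4.39*o - 1.94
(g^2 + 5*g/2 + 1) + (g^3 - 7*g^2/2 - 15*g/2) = g^3 - 5*g^2/2 - 5*g + 1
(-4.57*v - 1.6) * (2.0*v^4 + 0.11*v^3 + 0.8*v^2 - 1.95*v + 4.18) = -9.14*v^5 - 3.7027*v^4 - 3.832*v^3 + 7.6315*v^2 - 15.9826*v - 6.688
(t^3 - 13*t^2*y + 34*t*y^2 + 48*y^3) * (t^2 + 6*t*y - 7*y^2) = t^5 - 7*t^4*y - 51*t^3*y^2 + 343*t^2*y^3 + 50*t*y^4 - 336*y^5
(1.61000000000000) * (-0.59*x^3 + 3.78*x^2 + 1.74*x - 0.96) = -0.9499*x^3 + 6.0858*x^2 + 2.8014*x - 1.5456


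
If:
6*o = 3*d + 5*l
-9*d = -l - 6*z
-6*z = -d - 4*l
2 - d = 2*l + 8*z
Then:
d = 30/211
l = 48/211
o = 55/211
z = 37/211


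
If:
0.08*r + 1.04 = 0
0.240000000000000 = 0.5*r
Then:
No Solution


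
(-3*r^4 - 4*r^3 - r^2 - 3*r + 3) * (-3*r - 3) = 9*r^5 + 21*r^4 + 15*r^3 + 12*r^2 - 9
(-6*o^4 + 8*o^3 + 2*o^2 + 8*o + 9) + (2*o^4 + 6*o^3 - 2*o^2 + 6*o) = -4*o^4 + 14*o^3 + 14*o + 9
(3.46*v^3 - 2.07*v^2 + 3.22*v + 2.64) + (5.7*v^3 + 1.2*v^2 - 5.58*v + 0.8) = 9.16*v^3 - 0.87*v^2 - 2.36*v + 3.44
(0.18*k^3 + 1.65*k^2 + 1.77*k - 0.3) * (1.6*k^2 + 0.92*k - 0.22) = 0.288*k^5 + 2.8056*k^4 + 4.3104*k^3 + 0.7854*k^2 - 0.6654*k + 0.066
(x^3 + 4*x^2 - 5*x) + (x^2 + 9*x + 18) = x^3 + 5*x^2 + 4*x + 18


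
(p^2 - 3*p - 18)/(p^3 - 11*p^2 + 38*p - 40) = (p^2 - 3*p - 18)/(p^3 - 11*p^2 + 38*p - 40)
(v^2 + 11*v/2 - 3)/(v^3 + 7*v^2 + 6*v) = (v - 1/2)/(v*(v + 1))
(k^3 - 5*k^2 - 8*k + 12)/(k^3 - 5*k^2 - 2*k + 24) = (k^2 - 7*k + 6)/(k^2 - 7*k + 12)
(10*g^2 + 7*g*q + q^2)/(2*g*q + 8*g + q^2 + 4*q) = (5*g + q)/(q + 4)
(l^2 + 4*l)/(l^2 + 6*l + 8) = l/(l + 2)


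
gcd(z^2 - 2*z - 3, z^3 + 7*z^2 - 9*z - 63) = z - 3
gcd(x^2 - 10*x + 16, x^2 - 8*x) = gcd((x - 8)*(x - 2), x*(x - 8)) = x - 8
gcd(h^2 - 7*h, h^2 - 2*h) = h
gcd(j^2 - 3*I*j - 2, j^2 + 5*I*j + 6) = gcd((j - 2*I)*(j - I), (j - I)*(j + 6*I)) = j - I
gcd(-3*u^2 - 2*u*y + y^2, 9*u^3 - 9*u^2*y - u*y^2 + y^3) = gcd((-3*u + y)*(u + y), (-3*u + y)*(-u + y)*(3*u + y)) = -3*u + y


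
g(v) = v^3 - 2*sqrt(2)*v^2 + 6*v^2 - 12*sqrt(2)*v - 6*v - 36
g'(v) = 3*v^2 - 4*sqrt(2)*v + 12*v - 12*sqrt(2) - 6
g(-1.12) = -7.70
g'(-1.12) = -26.31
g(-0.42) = -25.87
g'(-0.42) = -25.11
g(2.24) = -60.30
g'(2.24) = 6.29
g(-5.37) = 23.96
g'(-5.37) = 29.48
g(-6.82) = -49.04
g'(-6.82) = 73.31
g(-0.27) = -29.59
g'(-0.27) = -24.46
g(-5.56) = 17.88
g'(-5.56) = 34.50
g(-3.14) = 36.44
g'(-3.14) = -13.31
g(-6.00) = 0.00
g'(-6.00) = 46.97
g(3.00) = -49.37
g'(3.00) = 23.06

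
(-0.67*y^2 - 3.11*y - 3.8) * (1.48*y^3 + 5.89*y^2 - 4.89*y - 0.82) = -0.9916*y^5 - 8.5491*y^4 - 20.6656*y^3 - 6.6247*y^2 + 21.1322*y + 3.116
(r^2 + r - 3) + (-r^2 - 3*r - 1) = -2*r - 4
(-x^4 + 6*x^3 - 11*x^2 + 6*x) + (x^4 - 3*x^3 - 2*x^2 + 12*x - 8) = 3*x^3 - 13*x^2 + 18*x - 8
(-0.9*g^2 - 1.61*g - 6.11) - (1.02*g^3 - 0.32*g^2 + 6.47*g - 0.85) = -1.02*g^3 - 0.58*g^2 - 8.08*g - 5.26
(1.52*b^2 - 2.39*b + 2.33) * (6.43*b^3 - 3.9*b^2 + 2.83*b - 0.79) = 9.7736*b^5 - 21.2957*b^4 + 28.6045*b^3 - 17.0515*b^2 + 8.482*b - 1.8407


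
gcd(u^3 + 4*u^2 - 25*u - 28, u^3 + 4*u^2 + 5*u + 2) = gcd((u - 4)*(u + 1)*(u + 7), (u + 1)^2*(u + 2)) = u + 1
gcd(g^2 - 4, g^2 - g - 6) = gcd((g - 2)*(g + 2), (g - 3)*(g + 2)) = g + 2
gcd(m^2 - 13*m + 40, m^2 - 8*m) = m - 8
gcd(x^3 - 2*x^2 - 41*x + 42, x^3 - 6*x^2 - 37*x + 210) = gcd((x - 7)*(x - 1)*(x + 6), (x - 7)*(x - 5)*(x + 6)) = x^2 - x - 42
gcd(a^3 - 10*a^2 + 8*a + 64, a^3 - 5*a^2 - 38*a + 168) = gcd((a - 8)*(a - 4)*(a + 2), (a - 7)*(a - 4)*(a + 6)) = a - 4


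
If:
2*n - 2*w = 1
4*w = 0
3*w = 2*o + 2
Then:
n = 1/2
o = -1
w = 0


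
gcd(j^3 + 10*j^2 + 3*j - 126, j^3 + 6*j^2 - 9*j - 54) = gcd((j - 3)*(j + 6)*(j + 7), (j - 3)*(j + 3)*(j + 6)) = j^2 + 3*j - 18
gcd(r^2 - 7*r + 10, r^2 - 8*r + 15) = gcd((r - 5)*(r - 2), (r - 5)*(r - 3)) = r - 5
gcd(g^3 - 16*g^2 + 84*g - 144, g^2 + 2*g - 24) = g - 4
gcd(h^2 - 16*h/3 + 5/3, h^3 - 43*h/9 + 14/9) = h - 1/3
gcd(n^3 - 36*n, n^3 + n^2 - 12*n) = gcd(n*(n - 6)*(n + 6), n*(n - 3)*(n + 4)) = n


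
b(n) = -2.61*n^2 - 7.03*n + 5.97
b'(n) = -5.22*n - 7.03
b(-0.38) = 8.26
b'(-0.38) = -5.05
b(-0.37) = 8.21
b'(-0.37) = -5.10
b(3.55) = -51.88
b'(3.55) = -25.56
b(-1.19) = 10.64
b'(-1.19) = -0.82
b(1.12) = -5.18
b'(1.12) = -12.88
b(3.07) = -40.21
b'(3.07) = -23.06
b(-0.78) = 9.87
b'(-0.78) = -2.96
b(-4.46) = -14.59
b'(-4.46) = 16.25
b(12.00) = -454.23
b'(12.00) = -69.67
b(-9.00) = -142.17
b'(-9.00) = 39.95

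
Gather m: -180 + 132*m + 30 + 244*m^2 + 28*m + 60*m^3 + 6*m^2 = 60*m^3 + 250*m^2 + 160*m - 150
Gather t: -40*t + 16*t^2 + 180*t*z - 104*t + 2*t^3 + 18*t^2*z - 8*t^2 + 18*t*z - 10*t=2*t^3 + t^2*(18*z + 8) + t*(198*z - 154)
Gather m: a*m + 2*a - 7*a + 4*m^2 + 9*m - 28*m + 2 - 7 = -5*a + 4*m^2 + m*(a - 19) - 5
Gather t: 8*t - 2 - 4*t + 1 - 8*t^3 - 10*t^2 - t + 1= -8*t^3 - 10*t^2 + 3*t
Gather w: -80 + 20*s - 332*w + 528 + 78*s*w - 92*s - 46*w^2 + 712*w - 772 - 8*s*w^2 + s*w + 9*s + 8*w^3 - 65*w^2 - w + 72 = -63*s + 8*w^3 + w^2*(-8*s - 111) + w*(79*s + 379) - 252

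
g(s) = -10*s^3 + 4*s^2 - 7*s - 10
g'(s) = -30*s^2 + 8*s - 7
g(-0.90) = 6.83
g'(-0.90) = -38.50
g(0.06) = -10.41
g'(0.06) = -6.63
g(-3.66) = 559.48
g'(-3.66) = -438.15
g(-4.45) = 981.57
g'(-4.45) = -636.68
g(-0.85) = 4.98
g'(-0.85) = -35.48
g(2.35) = -134.14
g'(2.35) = -153.88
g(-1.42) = 36.64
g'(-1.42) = -78.85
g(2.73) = -202.76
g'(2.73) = -208.75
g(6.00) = -2068.00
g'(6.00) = -1039.00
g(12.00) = -16798.00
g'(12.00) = -4231.00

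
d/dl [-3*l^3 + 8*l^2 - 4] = l*(16 - 9*l)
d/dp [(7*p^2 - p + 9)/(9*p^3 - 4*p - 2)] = ((1 - 14*p)*(-9*p^3 + 4*p + 2) - (27*p^2 - 4)*(7*p^2 - p + 9))/(-9*p^3 + 4*p + 2)^2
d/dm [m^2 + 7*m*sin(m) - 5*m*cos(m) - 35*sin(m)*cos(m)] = 5*m*sin(m) + 7*m*cos(m) + 2*m + 7*sin(m) - 5*cos(m) - 35*cos(2*m)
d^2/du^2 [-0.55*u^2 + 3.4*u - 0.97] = -1.10000000000000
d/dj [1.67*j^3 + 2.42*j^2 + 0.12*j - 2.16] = 5.01*j^2 + 4.84*j + 0.12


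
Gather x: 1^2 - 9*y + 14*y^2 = 14*y^2 - 9*y + 1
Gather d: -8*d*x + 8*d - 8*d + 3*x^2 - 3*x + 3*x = -8*d*x + 3*x^2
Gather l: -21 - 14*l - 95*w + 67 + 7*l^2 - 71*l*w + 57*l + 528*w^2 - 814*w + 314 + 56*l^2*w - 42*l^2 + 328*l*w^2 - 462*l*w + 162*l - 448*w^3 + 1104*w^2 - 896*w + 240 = l^2*(56*w - 35) + l*(328*w^2 - 533*w + 205) - 448*w^3 + 1632*w^2 - 1805*w + 600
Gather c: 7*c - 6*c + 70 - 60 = c + 10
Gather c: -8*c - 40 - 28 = -8*c - 68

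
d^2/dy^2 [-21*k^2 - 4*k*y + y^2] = 2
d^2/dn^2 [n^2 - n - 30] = 2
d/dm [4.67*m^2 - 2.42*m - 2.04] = 9.34*m - 2.42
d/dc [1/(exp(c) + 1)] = -1/(4*cosh(c/2)^2)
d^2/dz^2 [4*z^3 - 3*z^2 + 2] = 24*z - 6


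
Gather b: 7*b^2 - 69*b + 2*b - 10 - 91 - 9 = 7*b^2 - 67*b - 110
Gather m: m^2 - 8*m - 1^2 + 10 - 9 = m^2 - 8*m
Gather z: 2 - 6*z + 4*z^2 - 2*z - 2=4*z^2 - 8*z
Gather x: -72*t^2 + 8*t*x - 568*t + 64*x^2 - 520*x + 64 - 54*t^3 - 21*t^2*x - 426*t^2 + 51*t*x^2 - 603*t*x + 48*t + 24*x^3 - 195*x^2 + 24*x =-54*t^3 - 498*t^2 - 520*t + 24*x^3 + x^2*(51*t - 131) + x*(-21*t^2 - 595*t - 496) + 64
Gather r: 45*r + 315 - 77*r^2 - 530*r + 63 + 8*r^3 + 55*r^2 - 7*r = 8*r^3 - 22*r^2 - 492*r + 378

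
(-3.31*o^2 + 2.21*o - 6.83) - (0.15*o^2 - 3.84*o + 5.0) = -3.46*o^2 + 6.05*o - 11.83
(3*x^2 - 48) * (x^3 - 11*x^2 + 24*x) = 3*x^5 - 33*x^4 + 24*x^3 + 528*x^2 - 1152*x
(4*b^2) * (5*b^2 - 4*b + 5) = 20*b^4 - 16*b^3 + 20*b^2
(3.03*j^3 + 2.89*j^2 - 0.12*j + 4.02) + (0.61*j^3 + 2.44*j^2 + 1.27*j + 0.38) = 3.64*j^3 + 5.33*j^2 + 1.15*j + 4.4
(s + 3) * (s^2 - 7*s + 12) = s^3 - 4*s^2 - 9*s + 36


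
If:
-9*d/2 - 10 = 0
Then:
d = -20/9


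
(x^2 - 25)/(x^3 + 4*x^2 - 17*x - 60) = (x - 5)/(x^2 - x - 12)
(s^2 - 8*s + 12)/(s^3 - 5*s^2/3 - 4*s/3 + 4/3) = 3*(s - 6)/(3*s^2 + s - 2)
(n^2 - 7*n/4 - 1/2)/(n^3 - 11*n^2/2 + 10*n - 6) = (4*n + 1)/(2*(2*n^2 - 7*n + 6))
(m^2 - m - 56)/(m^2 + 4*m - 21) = (m - 8)/(m - 3)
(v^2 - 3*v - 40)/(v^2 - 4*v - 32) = (v + 5)/(v + 4)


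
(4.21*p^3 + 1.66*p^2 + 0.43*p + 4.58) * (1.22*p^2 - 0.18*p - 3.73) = 5.1362*p^5 + 1.2674*p^4 - 15.4775*p^3 - 0.6816*p^2 - 2.4283*p - 17.0834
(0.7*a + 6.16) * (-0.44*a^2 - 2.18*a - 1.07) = -0.308*a^3 - 4.2364*a^2 - 14.1778*a - 6.5912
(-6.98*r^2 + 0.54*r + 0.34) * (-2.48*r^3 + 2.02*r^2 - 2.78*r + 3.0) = 17.3104*r^5 - 15.4388*r^4 + 19.652*r^3 - 21.7544*r^2 + 0.6748*r + 1.02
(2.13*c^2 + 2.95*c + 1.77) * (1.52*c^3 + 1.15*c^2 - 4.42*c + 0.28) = 3.2376*c^5 + 6.9335*c^4 - 3.3317*c^3 - 10.4071*c^2 - 6.9974*c + 0.4956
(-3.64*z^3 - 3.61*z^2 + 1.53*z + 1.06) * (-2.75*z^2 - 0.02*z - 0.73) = 10.01*z^5 + 10.0003*z^4 - 1.4781*z^3 - 0.3103*z^2 - 1.1381*z - 0.7738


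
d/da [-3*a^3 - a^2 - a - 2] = -9*a^2 - 2*a - 1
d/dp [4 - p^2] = -2*p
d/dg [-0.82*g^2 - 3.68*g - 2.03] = -1.64*g - 3.68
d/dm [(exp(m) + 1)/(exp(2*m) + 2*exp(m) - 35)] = (-2*(exp(m) + 1)^2 + exp(2*m) + 2*exp(m) - 35)*exp(m)/(exp(2*m) + 2*exp(m) - 35)^2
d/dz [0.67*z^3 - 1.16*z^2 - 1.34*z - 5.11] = 2.01*z^2 - 2.32*z - 1.34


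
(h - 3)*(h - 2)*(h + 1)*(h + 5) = h^4 + h^3 - 19*h^2 + 11*h + 30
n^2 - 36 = (n - 6)*(n + 6)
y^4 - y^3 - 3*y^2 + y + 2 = (y - 2)*(y - 1)*(y + 1)^2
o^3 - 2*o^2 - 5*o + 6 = (o - 3)*(o - 1)*(o + 2)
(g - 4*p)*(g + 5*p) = g^2 + g*p - 20*p^2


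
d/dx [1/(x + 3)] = -1/(x + 3)^2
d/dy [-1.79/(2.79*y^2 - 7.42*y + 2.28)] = (9.9882*y - 13.2818)/(2.79*y^2 - 7.42*y + 2.28)^2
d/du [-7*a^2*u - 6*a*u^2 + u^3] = -7*a^2 - 12*a*u + 3*u^2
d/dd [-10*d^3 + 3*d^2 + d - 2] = -30*d^2 + 6*d + 1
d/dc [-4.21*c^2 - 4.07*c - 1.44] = -8.42*c - 4.07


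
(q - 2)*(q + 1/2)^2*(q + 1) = q^4 - 11*q^2/4 - 9*q/4 - 1/2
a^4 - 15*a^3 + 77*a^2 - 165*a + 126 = (a - 7)*(a - 3)^2*(a - 2)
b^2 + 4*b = b*(b + 4)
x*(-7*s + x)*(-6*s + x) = 42*s^2*x - 13*s*x^2 + x^3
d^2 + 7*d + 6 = (d + 1)*(d + 6)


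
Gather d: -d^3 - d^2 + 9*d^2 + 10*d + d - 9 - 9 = -d^3 + 8*d^2 + 11*d - 18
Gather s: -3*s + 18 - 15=3 - 3*s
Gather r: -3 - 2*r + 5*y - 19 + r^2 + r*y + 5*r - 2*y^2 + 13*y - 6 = r^2 + r*(y + 3) - 2*y^2 + 18*y - 28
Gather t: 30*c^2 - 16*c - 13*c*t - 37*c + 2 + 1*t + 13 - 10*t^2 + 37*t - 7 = 30*c^2 - 53*c - 10*t^2 + t*(38 - 13*c) + 8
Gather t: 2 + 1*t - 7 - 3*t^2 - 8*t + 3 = -3*t^2 - 7*t - 2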